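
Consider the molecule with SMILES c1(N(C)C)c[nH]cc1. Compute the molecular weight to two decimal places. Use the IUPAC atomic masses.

110.16 g/mol

Atom tally by fragment:
  pyrrole ring core → C:4 H:5 N:1
  (− 1 ring H displaced by substituents)
  + N(CH3)2 → N:1 C:2 H:6
Element totals:
  C: 6
  H: 10
  N: 2
Molecular formula: C6H10N2.
  M = 6(12.011) + 10(1.008) + 2(14.007)
    = 72.066 + 10.080 + 28.014 = 110.160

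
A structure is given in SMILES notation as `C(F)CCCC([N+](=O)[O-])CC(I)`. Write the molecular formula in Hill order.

Atom tally by fragment:
  FCH2 → C:1 H:2 F:1
  CH2 → C:1 H:2
  CH2 → C:1 H:2
  CH2 → C:1 H:2
  CH(NO2) → C:1 H:1 N:1 O:2
  CH2 → C:1 H:2
  CH2I → C:1 H:2 I:1
Element totals:
  C: 7
  H: 13
  F: 1
  I: 1
  N: 1
  O: 2

C7H13FINO2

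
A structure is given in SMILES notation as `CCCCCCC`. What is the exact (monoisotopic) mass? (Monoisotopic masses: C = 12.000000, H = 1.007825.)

Atom tally by fragment:
  CH3 → C:1 H:3
  CH2 → C:1 H:2
  CH2 → C:1 H:2
  CH2 → C:1 H:2
  CH2 → C:1 H:2
  CH2 → C:1 H:2
  CH3 → C:1 H:3
Element totals:
  C: 7
  H: 16
Molecular formula: C7H16.
  M = 7(12.0) + 16(1.007825)
    = 84.000000 + 16.125200 = 100.125200

100.1252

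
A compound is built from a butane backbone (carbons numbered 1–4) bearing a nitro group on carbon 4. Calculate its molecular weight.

Atom tally by fragment:
  CH3 → C:1 H:3
  CH2 → C:1 H:2
  CH2 → C:1 H:2
  CH2NO2 → C:1 H:2 N:1 O:2
Element totals:
  C: 4
  H: 9
  N: 1
  O: 2
Molecular formula: C4H9NO2.
  M = 4(12.011) + 9(1.008) + 14.007 + 2(15.999)
    = 48.044 + 9.072 + 14.007 + 31.998 = 103.121

103.12 g/mol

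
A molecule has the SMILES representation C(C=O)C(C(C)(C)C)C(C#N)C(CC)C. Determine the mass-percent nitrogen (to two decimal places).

Atom tally by fragment:
  OHCCH2 → C:2 H:3 O:1
  CH(C(CH3)3) → C:5 H:10
  CH(CN) → C:2 H:1 N:1
  CH(C2H5) → C:3 H:6
  CH3 → C:1 H:3
Element totals:
  C: 13
  H: 23
  N: 1
  O: 1
Molecular formula: C13H23NO.
Molar mass = 209.333 g/mol.
Mass from N: 1 × 14.007 = 14.007 g/mol.
%N = 14.007 / 209.333 × 100 = 6.69%.

6.69%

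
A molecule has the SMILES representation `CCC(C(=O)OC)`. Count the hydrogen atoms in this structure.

Atom tally by fragment:
  CH3 → C:1 H:3
  CH2 → C:1 H:2
  CH2COOCH3 → C:3 H:5 O:2
Element totals:
  C: 5
  H: 10
  O: 2

10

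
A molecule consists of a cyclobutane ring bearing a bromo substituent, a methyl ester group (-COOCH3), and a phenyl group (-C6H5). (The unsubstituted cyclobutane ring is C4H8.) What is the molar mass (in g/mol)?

269.14 g/mol

Atom tally by fragment:
  cyclobutane ring core → C:4 H:8
  (− 3 ring H displaced by substituents)
  + Br → Br:1
  + COOCH3 → C:2 H:3 O:2
  + C6H5 → C:6 H:5
Element totals:
  C: 12
  H: 13
  Br: 1
  O: 2
Molecular formula: C12H13BrO2.
  M = 12(12.011) + 13(1.008) + 79.904 + 2(15.999)
    = 144.132 + 13.104 + 79.904 + 31.998 = 269.138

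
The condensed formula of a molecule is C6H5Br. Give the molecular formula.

C6H5Br

Atom tally by fragment:
  benzene ring core → C:6 H:6
  (− 1 ring H displaced by substituents)
  + Br → Br:1
Element totals:
  C: 6
  H: 5
  Br: 1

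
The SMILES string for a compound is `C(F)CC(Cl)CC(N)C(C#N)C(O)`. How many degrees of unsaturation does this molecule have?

Atom tally by fragment:
  FCH2 → C:1 H:2 F:1
  CH2 → C:1 H:2
  CH(Cl) → C:1 H:1 Cl:1
  CH2 → C:1 H:2
  CH(NH2) → C:1 H:3 N:1
  CH(CN) → C:2 H:1 N:1
  CH2OH → C:1 H:3 O:1
Element totals:
  C: 8
  H: 14
  Cl: 1
  F: 1
  N: 2
  O: 1
Molecular formula: C8H14ClFN2O.
DoU = (2C + 2 + N − H − X) / 2 = (2·8 + 2 + 2 − 14 − 2) / 2 = 2.

2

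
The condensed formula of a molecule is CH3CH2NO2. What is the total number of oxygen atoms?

2

Element totals:
  C: 2
  H: 5
  N: 1
  O: 2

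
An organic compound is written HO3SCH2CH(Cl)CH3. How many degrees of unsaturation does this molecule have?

0

Atom tally by fragment:
  HO3SCH2 → C:1 H:3 S:1 O:3
  CH(Cl) → C:1 H:1 Cl:1
  CH3 → C:1 H:3
Element totals:
  C: 3
  H: 7
  Cl: 1
  O: 3
  S: 1
Molecular formula: C3H7ClO3S.
DoU = (2C + 2 + N − H − X) / 2 = (2·3 + 2 + 0 − 7 − 1) / 2 = 0.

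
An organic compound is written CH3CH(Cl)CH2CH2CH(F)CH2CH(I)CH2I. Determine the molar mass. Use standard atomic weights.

Element totals:
  C: 8
  H: 14
  Cl: 1
  F: 1
  I: 2
Molecular formula: C8H14ClFI2.
  M = 8(12.011) + 14(1.008) + 35.45 + 18.998 + 2(126.904)
    = 96.088 + 14.112 + 35.450 + 18.998 + 253.808 = 418.456

418.46 g/mol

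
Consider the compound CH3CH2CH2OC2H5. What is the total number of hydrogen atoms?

12

Atom tally by fragment:
  CH3 → C:1 H:3
  CH2 → C:1 H:2
  CH2OC2H5 → C:3 H:7 O:1
Element totals:
  C: 5
  H: 12
  O: 1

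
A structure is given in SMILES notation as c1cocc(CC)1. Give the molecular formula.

Atom tally by fragment:
  furan ring core → C:4 H:4 O:1
  (− 1 ring H displaced by substituents)
  + C2H5 → C:2 H:5
Element totals:
  C: 6
  H: 8
  O: 1

C6H8O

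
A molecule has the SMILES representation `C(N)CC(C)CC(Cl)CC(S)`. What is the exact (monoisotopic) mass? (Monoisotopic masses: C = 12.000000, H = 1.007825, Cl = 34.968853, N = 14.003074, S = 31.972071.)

Atom tally by fragment:
  H2NCH2 → C:1 H:4 N:1
  CH2 → C:1 H:2
  CH(CH3) → C:2 H:4
  CH2 → C:1 H:2
  CH(Cl) → C:1 H:1 Cl:1
  CH2 → C:1 H:2
  CH2SH → C:1 H:3 S:1
Element totals:
  C: 8
  H: 18
  Cl: 1
  N: 1
  S: 1
Molecular formula: C8H18ClNS.
  M = 8(12.0) + 18(1.007825) + 34.968853 + 14.003074 + 31.972071
    = 96.000000 + 18.140850 + 34.968853 + 14.003074 + 31.972071 = 195.084848

195.0848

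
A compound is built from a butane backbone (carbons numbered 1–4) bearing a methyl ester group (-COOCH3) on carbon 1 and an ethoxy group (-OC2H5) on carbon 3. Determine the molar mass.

Atom tally by fragment:
  CH3OOCCH2 → C:3 H:5 O:2
  CH2 → C:1 H:2
  CH(OC2H5) → C:3 H:6 O:1
  CH3 → C:1 H:3
Element totals:
  C: 8
  H: 16
  O: 3
Molecular formula: C8H16O3.
  M = 8(12.011) + 16(1.008) + 3(15.999)
    = 96.088 + 16.128 + 47.997 = 160.213

160.21 g/mol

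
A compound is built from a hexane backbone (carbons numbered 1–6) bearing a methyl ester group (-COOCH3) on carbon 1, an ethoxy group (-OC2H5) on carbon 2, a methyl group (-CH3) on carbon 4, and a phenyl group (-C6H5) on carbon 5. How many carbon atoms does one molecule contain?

17

Atom tally by fragment:
  CH3OOCCH2 → C:3 H:5 O:2
  CH(OC2H5) → C:3 H:6 O:1
  CH2 → C:1 H:2
  CH(CH3) → C:2 H:4
  CH(C6H5) → C:7 H:6
  CH3 → C:1 H:3
Element totals:
  C: 17
  H: 26
  O: 3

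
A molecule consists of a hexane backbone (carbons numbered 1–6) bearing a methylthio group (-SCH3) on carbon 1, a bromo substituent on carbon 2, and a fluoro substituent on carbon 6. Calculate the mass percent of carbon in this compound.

36.69%

Atom tally by fragment:
  CH3SCH2 → C:2 H:5 S:1
  CH(Br) → C:1 H:1 Br:1
  CH2 → C:1 H:2
  CH2 → C:1 H:2
  CH2 → C:1 H:2
  CH2F → C:1 H:2 F:1
Element totals:
  C: 7
  H: 14
  Br: 1
  F: 1
  S: 1
Molecular formula: C7H14BrFS.
Molar mass = 229.151 g/mol.
Mass from C: 7 × 12.011 = 84.077 g/mol.
%C = 84.077 / 229.151 × 100 = 36.69%.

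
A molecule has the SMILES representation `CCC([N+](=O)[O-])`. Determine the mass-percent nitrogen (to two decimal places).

Atom tally by fragment:
  CH3 → C:1 H:3
  CH2 → C:1 H:2
  CH2NO2 → C:1 H:2 N:1 O:2
Element totals:
  C: 3
  H: 7
  N: 1
  O: 2
Molecular formula: C3H7NO2.
Molar mass = 89.094 g/mol.
Mass from N: 1 × 14.007 = 14.007 g/mol.
%N = 14.007 / 89.094 × 100 = 15.72%.

15.72%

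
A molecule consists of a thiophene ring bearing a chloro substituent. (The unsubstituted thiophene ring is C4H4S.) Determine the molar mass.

118.58 g/mol

Atom tally by fragment:
  thiophene ring core → C:4 H:4 S:1
  (− 1 ring H displaced by substituents)
  + Cl → Cl:1
Element totals:
  C: 4
  H: 3
  Cl: 1
  S: 1
Molecular formula: C4H3ClS.
  M = 4(12.011) + 3(1.008) + 35.45 + 32.06
    = 48.044 + 3.024 + 35.450 + 32.060 = 118.578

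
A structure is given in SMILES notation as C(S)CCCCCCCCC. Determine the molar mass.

Atom tally by fragment:
  HSCH2 → C:1 H:3 S:1
  CH2 → C:1 H:2
  CH2 → C:1 H:2
  CH2 → C:1 H:2
  CH2 → C:1 H:2
  CH2 → C:1 H:2
  CH2 → C:1 H:2
  CH2 → C:1 H:2
  CH2 → C:1 H:2
  CH3 → C:1 H:3
Element totals:
  C: 10
  H: 22
  S: 1
Molecular formula: C10H22S.
  M = 10(12.011) + 22(1.008) + 32.06
    = 120.110 + 22.176 + 32.060 = 174.346

174.35 g/mol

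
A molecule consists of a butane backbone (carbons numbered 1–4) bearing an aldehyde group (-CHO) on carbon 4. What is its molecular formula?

C5H10O

Atom tally by fragment:
  CH3 → C:1 H:3
  CH2 → C:1 H:2
  CH2 → C:1 H:2
  CH2CHO → C:2 H:3 O:1
Element totals:
  C: 5
  H: 10
  O: 1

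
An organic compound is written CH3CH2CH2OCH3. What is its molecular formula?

Atom tally by fragment:
  CH3 → C:1 H:3
  CH2 → C:1 H:2
  CH2OCH3 → C:2 H:5 O:1
Element totals:
  C: 4
  H: 10
  O: 1

C4H10O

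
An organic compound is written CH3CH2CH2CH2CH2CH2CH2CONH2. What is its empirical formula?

C8H17NO

Element totals:
  C: 8
  H: 17
  N: 1
  O: 1
Molecular formula: C8H17NO.
gcd of subscripts (8, 17, 1, 1) = 1, so the empirical formula equals the molecular formula.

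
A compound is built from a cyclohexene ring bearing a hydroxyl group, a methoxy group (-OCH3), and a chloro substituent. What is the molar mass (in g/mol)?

162.61 g/mol

Atom tally by fragment:
  cyclohexene ring core → C:6 H:10
  (− 3 ring H displaced by substituents)
  + OH → O:1 H:1
  + OCH3 → C:1 H:3 O:1
  + Cl → Cl:1
Element totals:
  C: 7
  H: 11
  Cl: 1
  O: 2
Molecular formula: C7H11ClO2.
  M = 7(12.011) + 11(1.008) + 35.45 + 2(15.999)
    = 84.077 + 11.088 + 35.450 + 31.998 = 162.613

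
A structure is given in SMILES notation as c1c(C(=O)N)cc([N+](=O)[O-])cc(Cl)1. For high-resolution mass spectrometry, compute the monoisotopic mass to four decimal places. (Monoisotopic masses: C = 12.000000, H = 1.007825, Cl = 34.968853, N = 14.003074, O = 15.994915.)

Atom tally by fragment:
  benzene ring core → C:6 H:6
  (− 3 ring H displaced by substituents)
  + CONH2 → C:1 H:2 O:1 N:1
  + NO2 → N:1 O:2
  + Cl → Cl:1
Element totals:
  C: 7
  H: 5
  Cl: 1
  N: 2
  O: 3
Molecular formula: C7H5ClN2O3.
  M = 7(12.0) + 5(1.007825) + 34.968853 + 2(14.003074) + 3(15.994915)
    = 84.000000 + 5.039125 + 34.968853 + 28.006148 + 47.984745 = 199.998871

199.9989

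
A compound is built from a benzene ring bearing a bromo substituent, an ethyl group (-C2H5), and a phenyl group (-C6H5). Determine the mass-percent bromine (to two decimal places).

Atom tally by fragment:
  benzene ring core → C:6 H:6
  (− 3 ring H displaced by substituents)
  + Br → Br:1
  + C2H5 → C:2 H:5
  + C6H5 → C:6 H:5
Element totals:
  C: 14
  H: 13
  Br: 1
Molecular formula: C14H13Br.
Molar mass = 261.162 g/mol.
Mass from Br: 1 × 79.904 = 79.904 g/mol.
%Br = 79.904 / 261.162 × 100 = 30.60%.

30.60%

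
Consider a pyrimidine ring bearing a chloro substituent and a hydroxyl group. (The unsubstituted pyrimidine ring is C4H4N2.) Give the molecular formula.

Atom tally by fragment:
  pyrimidine ring core → C:4 H:4 N:2
  (− 2 ring H displaced by substituents)
  + Cl → Cl:1
  + OH → O:1 H:1
Element totals:
  C: 4
  H: 3
  Cl: 1
  N: 2
  O: 1

C4H3ClN2O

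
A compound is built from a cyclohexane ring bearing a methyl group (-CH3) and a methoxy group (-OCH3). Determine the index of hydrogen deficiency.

Atom tally by fragment:
  cyclohexane ring core → C:6 H:12
  (− 2 ring H displaced by substituents)
  + CH3 → C:1 H:3
  + OCH3 → C:1 H:3 O:1
Element totals:
  C: 8
  H: 16
  O: 1
Molecular formula: C8H16O.
DoU = (2C + 2 + N − H − X) / 2 = (2·8 + 2 + 0 − 16 − 0) / 2 = 1.

1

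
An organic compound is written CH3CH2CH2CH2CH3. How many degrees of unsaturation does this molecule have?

0

Atom tally by fragment:
  CH3 → C:1 H:3
  CH2 → C:1 H:2
  CH2 → C:1 H:2
  CH2 → C:1 H:2
  CH3 → C:1 H:3
Element totals:
  C: 5
  H: 12
Molecular formula: C5H12.
DoU = (2C + 2 + N − H − X) / 2 = (2·5 + 2 + 0 − 12 − 0) / 2 = 0.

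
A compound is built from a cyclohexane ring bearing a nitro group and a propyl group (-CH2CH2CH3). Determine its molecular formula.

C9H17NO2

Atom tally by fragment:
  cyclohexane ring core → C:6 H:12
  (− 2 ring H displaced by substituents)
  + NO2 → N:1 O:2
  + CH2CH2CH3 → C:3 H:7
Element totals:
  C: 9
  H: 17
  N: 1
  O: 2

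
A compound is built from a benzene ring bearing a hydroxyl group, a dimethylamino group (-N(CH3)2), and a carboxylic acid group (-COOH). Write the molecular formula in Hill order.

Atom tally by fragment:
  benzene ring core → C:6 H:6
  (− 3 ring H displaced by substituents)
  + OH → O:1 H:1
  + N(CH3)2 → N:1 C:2 H:6
  + COOH → C:1 H:1 O:2
Element totals:
  C: 9
  H: 11
  N: 1
  O: 3

C9H11NO3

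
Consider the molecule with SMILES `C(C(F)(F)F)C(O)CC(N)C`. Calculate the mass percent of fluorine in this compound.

Atom tally by fragment:
  F3CCH2 → C:2 H:2 F:3
  CH(OH) → C:1 H:2 O:1
  CH2 → C:1 H:2
  CH(NH2) → C:1 H:3 N:1
  CH3 → C:1 H:3
Element totals:
  C: 6
  H: 12
  F: 3
  N: 1
  O: 1
Molecular formula: C6H12F3NO.
Molar mass = 171.162 g/mol.
Mass from F: 3 × 18.998 = 56.994 g/mol.
%F = 56.994 / 171.162 × 100 = 33.30%.

33.30%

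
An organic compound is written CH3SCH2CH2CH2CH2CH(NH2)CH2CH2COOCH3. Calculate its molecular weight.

Element totals:
  C: 10
  H: 21
  N: 1
  O: 2
  S: 1
Molecular formula: C10H21NO2S.
  M = 10(12.011) + 21(1.008) + 14.007 + 2(15.999) + 32.06
    = 120.110 + 21.168 + 14.007 + 31.998 + 32.060 = 219.343

219.34 g/mol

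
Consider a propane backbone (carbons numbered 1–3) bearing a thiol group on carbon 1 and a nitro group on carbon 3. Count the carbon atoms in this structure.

Atom tally by fragment:
  HSCH2 → C:1 H:3 S:1
  CH2 → C:1 H:2
  CH2NO2 → C:1 H:2 N:1 O:2
Element totals:
  C: 3
  H: 7
  N: 1
  O: 2
  S: 1

3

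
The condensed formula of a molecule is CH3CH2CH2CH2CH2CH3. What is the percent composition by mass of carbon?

83.62%

Atom tally by fragment:
  CH3 → C:1 H:3
  CH2 → C:1 H:2
  CH2 → C:1 H:2
  CH2 → C:1 H:2
  CH2 → C:1 H:2
  CH3 → C:1 H:3
Element totals:
  C: 6
  H: 14
Molecular formula: C6H14.
Molar mass = 86.178 g/mol.
Mass from C: 6 × 12.011 = 72.066 g/mol.
%C = 72.066 / 86.178 × 100 = 83.62%.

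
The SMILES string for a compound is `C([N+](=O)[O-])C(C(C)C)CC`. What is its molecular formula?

C7H15NO2

Atom tally by fragment:
  O2NCH2 → C:1 H:2 N:1 O:2
  CH(CH(CH3)2) → C:4 H:8
  CH2 → C:1 H:2
  CH3 → C:1 H:3
Element totals:
  C: 7
  H: 15
  N: 1
  O: 2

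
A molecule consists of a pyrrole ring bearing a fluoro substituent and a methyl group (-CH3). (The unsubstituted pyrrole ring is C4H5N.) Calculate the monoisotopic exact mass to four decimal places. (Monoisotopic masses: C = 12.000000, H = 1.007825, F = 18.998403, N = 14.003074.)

Atom tally by fragment:
  pyrrole ring core → C:4 H:5 N:1
  (− 2 ring H displaced by substituents)
  + F → F:1
  + CH3 → C:1 H:3
Element totals:
  C: 5
  H: 6
  F: 1
  N: 1
Molecular formula: C5H6FN.
  M = 5(12.0) + 6(1.007825) + 18.998403 + 14.003074
    = 60.000000 + 6.046950 + 18.998403 + 14.003074 = 99.048427

99.0484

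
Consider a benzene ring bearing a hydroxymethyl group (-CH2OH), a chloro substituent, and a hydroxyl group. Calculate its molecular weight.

158.58 g/mol

Atom tally by fragment:
  benzene ring core → C:6 H:6
  (− 3 ring H displaced by substituents)
  + CH2OH → C:1 H:3 O:1
  + Cl → Cl:1
  + OH → O:1 H:1
Element totals:
  C: 7
  H: 7
  Cl: 1
  O: 2
Molecular formula: C7H7ClO2.
  M = 7(12.011) + 7(1.008) + 35.45 + 2(15.999)
    = 84.077 + 7.056 + 35.450 + 31.998 = 158.581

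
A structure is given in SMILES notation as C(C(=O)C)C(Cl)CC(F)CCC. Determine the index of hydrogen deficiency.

1

Atom tally by fragment:
  CH3COCH2 → C:3 H:5 O:1
  CH(Cl) → C:1 H:1 Cl:1
  CH2 → C:1 H:2
  CH(F) → C:1 H:1 F:1
  CH2 → C:1 H:2
  CH2 → C:1 H:2
  CH3 → C:1 H:3
Element totals:
  C: 9
  H: 16
  Cl: 1
  F: 1
  O: 1
Molecular formula: C9H16ClFO.
DoU = (2C + 2 + N − H − X) / 2 = (2·9 + 2 + 0 − 16 − 2) / 2 = 1.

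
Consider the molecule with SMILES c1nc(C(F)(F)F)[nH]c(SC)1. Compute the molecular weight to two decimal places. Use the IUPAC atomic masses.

Atom tally by fragment:
  imidazole ring core → C:3 H:4 N:2
  (− 2 ring H displaced by substituents)
  + CF3 → C:1 F:3
  + SCH3 → C:1 H:3 S:1
Element totals:
  C: 5
  H: 5
  F: 3
  N: 2
  S: 1
Molecular formula: C5H5F3N2S.
  M = 5(12.011) + 5(1.008) + 3(18.998) + 2(14.007) + 32.06
    = 60.055 + 5.040 + 56.994 + 28.014 + 32.060 = 182.163

182.16 g/mol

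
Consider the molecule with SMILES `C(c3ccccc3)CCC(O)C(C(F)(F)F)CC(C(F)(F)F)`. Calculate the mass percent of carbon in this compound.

54.88%

Atom tally by fragment:
  C6H5CH2 → C:7 H:7
  CH2 → C:1 H:2
  CH2 → C:1 H:2
  CH(OH) → C:1 H:2 O:1
  CH(CF3) → C:2 H:1 F:3
  CH2 → C:1 H:2
  CH2CF3 → C:2 H:2 F:3
Element totals:
  C: 15
  H: 18
  F: 6
  O: 1
Molecular formula: C15H18F6O.
Molar mass = 328.296 g/mol.
Mass from C: 15 × 12.011 = 180.165 g/mol.
%C = 180.165 / 328.296 × 100 = 54.88%.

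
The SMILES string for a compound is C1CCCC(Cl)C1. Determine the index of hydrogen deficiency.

Atom tally by fragment:
  cyclohexane ring core → C:6 H:12
  (− 1 ring H displaced by substituents)
  + Cl → Cl:1
Element totals:
  C: 6
  H: 11
  Cl: 1
Molecular formula: C6H11Cl.
DoU = (2C + 2 + N − H − X) / 2 = (2·6 + 2 + 0 − 11 − 1) / 2 = 1.

1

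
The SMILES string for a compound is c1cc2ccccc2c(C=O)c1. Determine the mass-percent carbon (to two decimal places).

Atom tally by fragment:
  naphthalene ring system core → C:10 H:8
  (− 1 ring H displaced by substituents)
  + CHO → C:1 H:1 O:1
Element totals:
  C: 11
  H: 8
  O: 1
Molecular formula: C11H8O.
Molar mass = 156.184 g/mol.
Mass from C: 11 × 12.011 = 132.121 g/mol.
%C = 132.121 / 156.184 × 100 = 84.59%.

84.59%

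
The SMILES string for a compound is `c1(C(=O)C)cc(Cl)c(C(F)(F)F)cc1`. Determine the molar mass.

Atom tally by fragment:
  benzene ring core → C:6 H:6
  (− 3 ring H displaced by substituents)
  + COCH3 → C:2 H:3 O:1
  + Cl → Cl:1
  + CF3 → C:1 F:3
Element totals:
  C: 9
  H: 6
  Cl: 1
  F: 3
  O: 1
Molecular formula: C9H6ClF3O.
  M = 9(12.011) + 6(1.008) + 35.45 + 3(18.998) + 15.999
    = 108.099 + 6.048 + 35.450 + 56.994 + 15.999 = 222.590

222.59 g/mol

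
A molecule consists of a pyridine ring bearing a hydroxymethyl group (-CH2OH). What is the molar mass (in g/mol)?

109.13 g/mol

Atom tally by fragment:
  pyridine ring core → C:5 H:5 N:1
  (− 1 ring H displaced by substituents)
  + CH2OH → C:1 H:3 O:1
Element totals:
  C: 6
  H: 7
  N: 1
  O: 1
Molecular formula: C6H7NO.
  M = 6(12.011) + 7(1.008) + 14.007 + 15.999
    = 72.066 + 7.056 + 14.007 + 15.999 = 109.128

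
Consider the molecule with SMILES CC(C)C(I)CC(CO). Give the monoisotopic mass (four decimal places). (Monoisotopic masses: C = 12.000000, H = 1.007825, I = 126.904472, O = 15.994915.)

Atom tally by fragment:
  CH3 → C:1 H:3
  CH(CH3) → C:2 H:4
  CH(I) → C:1 H:1 I:1
  CH2 → C:1 H:2
  CH2CH2OH → C:2 H:5 O:1
Element totals:
  C: 7
  H: 15
  I: 1
  O: 1
Molecular formula: C7H15IO.
  M = 7(12.0) + 15(1.007825) + 126.904472 + 15.994915
    = 84.000000 + 15.117375 + 126.904472 + 15.994915 = 242.016762

242.0168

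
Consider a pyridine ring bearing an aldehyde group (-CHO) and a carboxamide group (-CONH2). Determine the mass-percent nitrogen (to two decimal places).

18.66%

Atom tally by fragment:
  pyridine ring core → C:5 H:5 N:1
  (− 2 ring H displaced by substituents)
  + CHO → C:1 H:1 O:1
  + CONH2 → C:1 H:2 O:1 N:1
Element totals:
  C: 7
  H: 6
  N: 2
  O: 2
Molecular formula: C7H6N2O2.
Molar mass = 150.137 g/mol.
Mass from N: 2 × 14.007 = 28.014 g/mol.
%N = 28.014 / 150.137 × 100 = 18.66%.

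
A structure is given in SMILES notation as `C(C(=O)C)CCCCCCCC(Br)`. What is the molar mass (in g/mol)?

249.19 g/mol

Atom tally by fragment:
  CH3COCH2 → C:3 H:5 O:1
  CH2 → C:1 H:2
  CH2 → C:1 H:2
  CH2 → C:1 H:2
  CH2 → C:1 H:2
  CH2 → C:1 H:2
  CH2 → C:1 H:2
  CH2 → C:1 H:2
  CH2Br → C:1 H:2 Br:1
Element totals:
  C: 11
  H: 21
  Br: 1
  O: 1
Molecular formula: C11H21BrO.
  M = 11(12.011) + 21(1.008) + 79.904 + 15.999
    = 132.121 + 21.168 + 79.904 + 15.999 = 249.192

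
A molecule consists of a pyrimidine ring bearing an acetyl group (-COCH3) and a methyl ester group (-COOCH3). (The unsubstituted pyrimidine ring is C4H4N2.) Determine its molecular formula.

C8H8N2O3

Atom tally by fragment:
  pyrimidine ring core → C:4 H:4 N:2
  (− 2 ring H displaced by substituents)
  + COCH3 → C:2 H:3 O:1
  + COOCH3 → C:2 H:3 O:2
Element totals:
  C: 8
  H: 8
  N: 2
  O: 3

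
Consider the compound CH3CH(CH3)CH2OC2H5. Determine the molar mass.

Atom tally by fragment:
  CH3 → C:1 H:3
  CH(CH3) → C:2 H:4
  CH2OC2H5 → C:3 H:7 O:1
Element totals:
  C: 6
  H: 14
  O: 1
Molecular formula: C6H14O.
  M = 6(12.011) + 14(1.008) + 15.999
    = 72.066 + 14.112 + 15.999 = 102.177

102.18 g/mol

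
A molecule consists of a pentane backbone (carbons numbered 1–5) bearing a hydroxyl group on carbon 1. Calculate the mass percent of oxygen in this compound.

Atom tally by fragment:
  HOCH2 → C:1 H:3 O:1
  CH2 → C:1 H:2
  CH2 → C:1 H:2
  CH2 → C:1 H:2
  CH3 → C:1 H:3
Element totals:
  C: 5
  H: 12
  O: 1
Molecular formula: C5H12O.
Molar mass = 88.150 g/mol.
Mass from O: 1 × 15.999 = 15.999 g/mol.
%O = 15.999 / 88.150 × 100 = 18.15%.

18.15%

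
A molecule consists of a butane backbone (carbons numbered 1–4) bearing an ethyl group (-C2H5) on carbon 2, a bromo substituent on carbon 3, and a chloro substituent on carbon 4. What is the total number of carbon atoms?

Atom tally by fragment:
  CH3 → C:1 H:3
  CH(C2H5) → C:3 H:6
  CH(Br) → C:1 H:1 Br:1
  CH2Cl → C:1 H:2 Cl:1
Element totals:
  C: 6
  H: 12
  Br: 1
  Cl: 1

6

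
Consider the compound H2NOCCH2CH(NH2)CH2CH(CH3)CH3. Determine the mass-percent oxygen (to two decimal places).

11.09%

Atom tally by fragment:
  H2NOCCH2 → C:2 H:4 O:1 N:1
  CH(NH2) → C:1 H:3 N:1
  CH2 → C:1 H:2
  CH(CH3) → C:2 H:4
  CH3 → C:1 H:3
Element totals:
  C: 7
  H: 16
  N: 2
  O: 1
Molecular formula: C7H16N2O.
Molar mass = 144.218 g/mol.
Mass from O: 1 × 15.999 = 15.999 g/mol.
%O = 15.999 / 144.218 × 100 = 11.09%.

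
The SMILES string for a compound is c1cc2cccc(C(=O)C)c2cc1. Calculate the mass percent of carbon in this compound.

84.68%

Atom tally by fragment:
  naphthalene ring system core → C:10 H:8
  (− 1 ring H displaced by substituents)
  + COCH3 → C:2 H:3 O:1
Element totals:
  C: 12
  H: 10
  O: 1
Molecular formula: C12H10O.
Molar mass = 170.211 g/mol.
Mass from C: 12 × 12.011 = 144.132 g/mol.
%C = 144.132 / 170.211 × 100 = 84.68%.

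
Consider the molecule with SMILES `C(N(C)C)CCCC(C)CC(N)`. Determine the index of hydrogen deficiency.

Atom tally by fragment:
  (CH3)2NCH2 → C:3 H:8 N:1
  CH2 → C:1 H:2
  CH2 → C:1 H:2
  CH2 → C:1 H:2
  CH(CH3) → C:2 H:4
  CH2 → C:1 H:2
  CH2NH2 → C:1 H:4 N:1
Element totals:
  C: 10
  H: 24
  N: 2
Molecular formula: C10H24N2.
DoU = (2C + 2 + N − H − X) / 2 = (2·10 + 2 + 2 − 24 − 0) / 2 = 0.

0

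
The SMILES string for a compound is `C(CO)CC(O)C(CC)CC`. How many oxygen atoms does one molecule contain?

2

Atom tally by fragment:
  HOCH2CH2 → C:2 H:5 O:1
  CH2 → C:1 H:2
  CH(OH) → C:1 H:2 O:1
  CH(C2H5) → C:3 H:6
  CH2 → C:1 H:2
  CH3 → C:1 H:3
Element totals:
  C: 9
  H: 20
  O: 2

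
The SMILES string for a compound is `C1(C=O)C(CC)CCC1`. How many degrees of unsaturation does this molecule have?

2

Atom tally by fragment:
  cyclopentane ring core → C:5 H:10
  (− 2 ring H displaced by substituents)
  + CHO → C:1 H:1 O:1
  + C2H5 → C:2 H:5
Element totals:
  C: 8
  H: 14
  O: 1
Molecular formula: C8H14O.
DoU = (2C + 2 + N − H − X) / 2 = (2·8 + 2 + 0 − 14 − 0) / 2 = 2.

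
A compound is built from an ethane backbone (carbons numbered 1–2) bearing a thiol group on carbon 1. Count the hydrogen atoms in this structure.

6

Atom tally by fragment:
  HSCH2 → C:1 H:3 S:1
  CH3 → C:1 H:3
Element totals:
  C: 2
  H: 6
  S: 1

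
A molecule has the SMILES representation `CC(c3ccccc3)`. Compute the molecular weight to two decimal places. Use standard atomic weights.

106.17 g/mol

Atom tally by fragment:
  CH3 → C:1 H:3
  CH2C6H5 → C:7 H:7
Element totals:
  C: 8
  H: 10
Molecular formula: C8H10.
  M = 8(12.011) + 10(1.008)
    = 96.088 + 10.080 = 106.168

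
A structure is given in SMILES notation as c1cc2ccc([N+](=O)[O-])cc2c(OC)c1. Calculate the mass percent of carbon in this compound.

65.02%

Atom tally by fragment:
  naphthalene ring system core → C:10 H:8
  (− 2 ring H displaced by substituents)
  + NO2 → N:1 O:2
  + OCH3 → C:1 H:3 O:1
Element totals:
  C: 11
  H: 9
  N: 1
  O: 3
Molecular formula: C11H9NO3.
Molar mass = 203.197 g/mol.
Mass from C: 11 × 12.011 = 132.121 g/mol.
%C = 132.121 / 203.197 × 100 = 65.02%.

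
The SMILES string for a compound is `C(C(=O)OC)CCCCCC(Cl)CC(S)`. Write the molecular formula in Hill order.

C11H21ClO2S

Atom tally by fragment:
  CH3OOCCH2 → C:3 H:5 O:2
  CH2 → C:1 H:2
  CH2 → C:1 H:2
  CH2 → C:1 H:2
  CH2 → C:1 H:2
  CH2 → C:1 H:2
  CH(Cl) → C:1 H:1 Cl:1
  CH2 → C:1 H:2
  CH2SH → C:1 H:3 S:1
Element totals:
  C: 11
  H: 21
  Cl: 1
  O: 2
  S: 1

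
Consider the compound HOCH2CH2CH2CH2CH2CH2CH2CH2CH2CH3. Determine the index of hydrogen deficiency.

Atom tally by fragment:
  HOCH2CH2 → C:2 H:5 O:1
  CH2 → C:1 H:2
  CH2 → C:1 H:2
  CH2 → C:1 H:2
  CH2 → C:1 H:2
  CH2 → C:1 H:2
  CH2 → C:1 H:2
  CH2 → C:1 H:2
  CH3 → C:1 H:3
Element totals:
  C: 10
  H: 22
  O: 1
Molecular formula: C10H22O.
DoU = (2C + 2 + N − H − X) / 2 = (2·10 + 2 + 0 − 22 − 0) / 2 = 0.

0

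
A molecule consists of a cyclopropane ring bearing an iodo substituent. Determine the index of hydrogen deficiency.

1

Atom tally by fragment:
  cyclopropane ring core → C:3 H:6
  (− 1 ring H displaced by substituents)
  + I → I:1
Element totals:
  C: 3
  H: 5
  I: 1
Molecular formula: C3H5I.
DoU = (2C + 2 + N − H − X) / 2 = (2·3 + 2 + 0 − 5 − 1) / 2 = 1.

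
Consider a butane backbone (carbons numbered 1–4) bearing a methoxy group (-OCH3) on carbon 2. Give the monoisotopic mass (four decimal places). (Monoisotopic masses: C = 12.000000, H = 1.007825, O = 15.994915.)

88.0888

Atom tally by fragment:
  CH3 → C:1 H:3
  CH(OCH3) → C:2 H:4 O:1
  CH2 → C:1 H:2
  CH3 → C:1 H:3
Element totals:
  C: 5
  H: 12
  O: 1
Molecular formula: C5H12O.
  M = 5(12.0) + 12(1.007825) + 15.994915
    = 60.000000 + 12.093900 + 15.994915 = 88.088815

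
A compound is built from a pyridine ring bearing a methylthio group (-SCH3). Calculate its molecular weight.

Atom tally by fragment:
  pyridine ring core → C:5 H:5 N:1
  (− 1 ring H displaced by substituents)
  + SCH3 → C:1 H:3 S:1
Element totals:
  C: 6
  H: 7
  N: 1
  S: 1
Molecular formula: C6H7NS.
  M = 6(12.011) + 7(1.008) + 14.007 + 32.06
    = 72.066 + 7.056 + 14.007 + 32.060 = 125.189

125.19 g/mol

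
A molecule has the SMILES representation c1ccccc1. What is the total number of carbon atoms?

Atom tally by fragment:
  benzene ring core → C:6 H:6
Element totals:
  C: 6
  H: 6

6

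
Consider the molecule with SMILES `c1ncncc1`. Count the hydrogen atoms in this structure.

Atom tally by fragment:
  pyrimidine ring core → C:4 H:4 N:2
Element totals:
  C: 4
  H: 4
  N: 2

4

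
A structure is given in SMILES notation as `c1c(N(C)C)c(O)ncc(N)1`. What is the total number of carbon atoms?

7

Atom tally by fragment:
  pyridine ring core → C:5 H:5 N:1
  (− 3 ring H displaced by substituents)
  + N(CH3)2 → N:1 C:2 H:6
  + OH → O:1 H:1
  + NH2 → N:1 H:2
Element totals:
  C: 7
  H: 11
  N: 3
  O: 1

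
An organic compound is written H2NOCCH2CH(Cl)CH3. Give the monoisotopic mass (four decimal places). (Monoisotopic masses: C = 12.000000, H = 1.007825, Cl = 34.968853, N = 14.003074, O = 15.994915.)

121.0294

Atom tally by fragment:
  H2NOCCH2 → C:2 H:4 O:1 N:1
  CH(Cl) → C:1 H:1 Cl:1
  CH3 → C:1 H:3
Element totals:
  C: 4
  H: 8
  Cl: 1
  N: 1
  O: 1
Molecular formula: C4H8ClNO.
  M = 4(12.0) + 8(1.007825) + 34.968853 + 14.003074 + 15.994915
    = 48.000000 + 8.062600 + 34.968853 + 14.003074 + 15.994915 = 121.029442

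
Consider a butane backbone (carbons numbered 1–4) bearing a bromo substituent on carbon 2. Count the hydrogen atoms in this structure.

Atom tally by fragment:
  CH3 → C:1 H:3
  CH(Br) → C:1 H:1 Br:1
  CH2 → C:1 H:2
  CH3 → C:1 H:3
Element totals:
  C: 4
  H: 9
  Br: 1

9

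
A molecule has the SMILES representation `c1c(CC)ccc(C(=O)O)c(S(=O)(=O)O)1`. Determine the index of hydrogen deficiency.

5

Atom tally by fragment:
  benzene ring core → C:6 H:6
  (− 3 ring H displaced by substituents)
  + C2H5 → C:2 H:5
  + COOH → C:1 H:1 O:2
  + SO3H → S:1 O:3 H:1
Element totals:
  C: 9
  H: 10
  O: 5
  S: 1
Molecular formula: C9H10O5S.
DoU = (2C + 2 + N − H − X) / 2 = (2·9 + 2 + 0 − 10 − 0) / 2 = 5.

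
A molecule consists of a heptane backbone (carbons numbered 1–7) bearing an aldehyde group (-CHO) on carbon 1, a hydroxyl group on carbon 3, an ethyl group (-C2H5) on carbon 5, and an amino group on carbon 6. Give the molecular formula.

Atom tally by fragment:
  OHCCH2 → C:2 H:3 O:1
  CH2 → C:1 H:2
  CH(OH) → C:1 H:2 O:1
  CH2 → C:1 H:2
  CH(C2H5) → C:3 H:6
  CH(NH2) → C:1 H:3 N:1
  CH3 → C:1 H:3
Element totals:
  C: 10
  H: 21
  N: 1
  O: 2

C10H21NO2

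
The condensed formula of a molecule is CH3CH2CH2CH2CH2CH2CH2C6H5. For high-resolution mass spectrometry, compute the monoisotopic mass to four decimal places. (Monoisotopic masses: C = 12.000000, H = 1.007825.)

Atom tally by fragment:
  CH3 → C:1 H:3
  CH2 → C:1 H:2
  CH2 → C:1 H:2
  CH2 → C:1 H:2
  CH2 → C:1 H:2
  CH2 → C:1 H:2
  CH2C6H5 → C:7 H:7
Element totals:
  C: 13
  H: 20
Molecular formula: C13H20.
  M = 13(12.0) + 20(1.007825)
    = 156.000000 + 20.156500 = 176.156500

176.1565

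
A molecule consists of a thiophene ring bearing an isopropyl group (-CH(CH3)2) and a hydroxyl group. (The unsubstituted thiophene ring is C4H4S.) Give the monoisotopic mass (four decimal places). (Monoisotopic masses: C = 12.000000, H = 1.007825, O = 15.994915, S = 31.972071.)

Atom tally by fragment:
  thiophene ring core → C:4 H:4 S:1
  (− 2 ring H displaced by substituents)
  + CH(CH3)2 → C:3 H:7
  + OH → O:1 H:1
Element totals:
  C: 7
  H: 10
  O: 1
  S: 1
Molecular formula: C7H10OS.
  M = 7(12.0) + 10(1.007825) + 15.994915 + 31.972071
    = 84.000000 + 10.078250 + 15.994915 + 31.972071 = 142.045236

142.0452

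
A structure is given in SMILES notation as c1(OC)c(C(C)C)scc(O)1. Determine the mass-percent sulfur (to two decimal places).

18.61%

Atom tally by fragment:
  thiophene ring core → C:4 H:4 S:1
  (− 3 ring H displaced by substituents)
  + OCH3 → C:1 H:3 O:1
  + CH(CH3)2 → C:3 H:7
  + OH → O:1 H:1
Element totals:
  C: 8
  H: 12
  O: 2
  S: 1
Molecular formula: C8H12O2S.
Molar mass = 172.242 g/mol.
Mass from S: 1 × 32.06 = 32.060 g/mol.
%S = 32.060 / 172.242 × 100 = 18.61%.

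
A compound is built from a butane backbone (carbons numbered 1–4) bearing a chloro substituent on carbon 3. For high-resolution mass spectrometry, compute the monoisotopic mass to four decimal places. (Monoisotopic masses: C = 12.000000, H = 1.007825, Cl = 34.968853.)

92.0393

Atom tally by fragment:
  CH3 → C:1 H:3
  CH2 → C:1 H:2
  CH(Cl) → C:1 H:1 Cl:1
  CH3 → C:1 H:3
Element totals:
  C: 4
  H: 9
  Cl: 1
Molecular formula: C4H9Cl.
  M = 4(12.0) + 9(1.007825) + 34.968853
    = 48.000000 + 9.070425 + 34.968853 = 92.039278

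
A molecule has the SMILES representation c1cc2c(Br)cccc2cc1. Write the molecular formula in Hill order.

Atom tally by fragment:
  naphthalene ring system core → C:10 H:8
  (− 1 ring H displaced by substituents)
  + Br → Br:1
Element totals:
  C: 10
  H: 7
  Br: 1

C10H7Br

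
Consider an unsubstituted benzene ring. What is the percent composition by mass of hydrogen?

7.74%

Atom tally by fragment:
  benzene ring core → C:6 H:6
Element totals:
  C: 6
  H: 6
Molecular formula: C6H6.
Molar mass = 78.114 g/mol.
Mass from H: 6 × 1.008 = 6.048 g/mol.
%H = 6.048 / 78.114 × 100 = 7.74%.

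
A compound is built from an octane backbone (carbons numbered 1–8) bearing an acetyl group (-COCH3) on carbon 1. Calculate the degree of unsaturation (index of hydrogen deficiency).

1

Atom tally by fragment:
  CH3COCH2 → C:3 H:5 O:1
  CH2 → C:1 H:2
  CH2 → C:1 H:2
  CH2 → C:1 H:2
  CH2 → C:1 H:2
  CH2 → C:1 H:2
  CH2 → C:1 H:2
  CH3 → C:1 H:3
Element totals:
  C: 10
  H: 20
  O: 1
Molecular formula: C10H20O.
DoU = (2C + 2 + N − H − X) / 2 = (2·10 + 2 + 0 − 20 − 0) / 2 = 1.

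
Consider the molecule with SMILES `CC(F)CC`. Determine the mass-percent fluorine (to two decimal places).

Atom tally by fragment:
  CH3 → C:1 H:3
  CH(F) → C:1 H:1 F:1
  CH2 → C:1 H:2
  CH3 → C:1 H:3
Element totals:
  C: 4
  H: 9
  F: 1
Molecular formula: C4H9F.
Molar mass = 76.114 g/mol.
Mass from F: 1 × 18.998 = 18.998 g/mol.
%F = 18.998 / 76.114 × 100 = 24.96%.

24.96%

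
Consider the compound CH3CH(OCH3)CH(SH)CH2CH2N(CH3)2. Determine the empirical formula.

C8H19NOS

Element totals:
  C: 8
  H: 19
  N: 1
  O: 1
  S: 1
Molecular formula: C8H19NOS.
gcd of subscripts (8, 19, 1, 1, 1) = 1, so the empirical formula equals the molecular formula.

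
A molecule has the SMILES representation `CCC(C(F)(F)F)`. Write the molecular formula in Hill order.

Atom tally by fragment:
  CH3 → C:1 H:3
  CH2 → C:1 H:2
  CH2CF3 → C:2 H:2 F:3
Element totals:
  C: 4
  H: 7
  F: 3

C4H7F3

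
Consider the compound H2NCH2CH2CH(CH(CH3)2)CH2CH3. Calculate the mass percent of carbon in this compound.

Atom tally by fragment:
  H2NCH2 → C:1 H:4 N:1
  CH2 → C:1 H:2
  CH(CH(CH3)2) → C:4 H:8
  CH2 → C:1 H:2
  CH3 → C:1 H:3
Element totals:
  C: 8
  H: 19
  N: 1
Molecular formula: C8H19N.
Molar mass = 129.247 g/mol.
Mass from C: 8 × 12.011 = 96.088 g/mol.
%C = 96.088 / 129.247 × 100 = 74.34%.

74.34%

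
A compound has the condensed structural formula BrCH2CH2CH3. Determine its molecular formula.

C3H7Br

Atom tally by fragment:
  BrCH2 → C:1 H:2 Br:1
  CH2 → C:1 H:2
  CH3 → C:1 H:3
Element totals:
  C: 3
  H: 7
  Br: 1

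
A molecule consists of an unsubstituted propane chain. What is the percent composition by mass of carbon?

Atom tally by fragment:
  CH3 → C:1 H:3
  CH2 → C:1 H:2
  CH3 → C:1 H:3
Element totals:
  C: 3
  H: 8
Molecular formula: C3H8.
Molar mass = 44.097 g/mol.
Mass from C: 3 × 12.011 = 36.033 g/mol.
%C = 36.033 / 44.097 × 100 = 81.71%.

81.71%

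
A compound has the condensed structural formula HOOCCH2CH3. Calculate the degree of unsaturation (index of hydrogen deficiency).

1

Element totals:
  C: 3
  H: 6
  O: 2
Molecular formula: C3H6O2.
DoU = (2C + 2 + N − H − X) / 2 = (2·3 + 2 + 0 − 6 − 0) / 2 = 1.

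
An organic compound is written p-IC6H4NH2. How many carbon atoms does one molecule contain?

6

Element totals:
  C: 6
  H: 6
  I: 1
  N: 1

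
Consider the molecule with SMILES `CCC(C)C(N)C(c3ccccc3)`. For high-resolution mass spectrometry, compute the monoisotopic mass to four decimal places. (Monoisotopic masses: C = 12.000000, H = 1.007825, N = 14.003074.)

Atom tally by fragment:
  CH3 → C:1 H:3
  CH2 → C:1 H:2
  CH(CH3) → C:2 H:4
  CH(NH2) → C:1 H:3 N:1
  CH2C6H5 → C:7 H:7
Element totals:
  C: 12
  H: 19
  N: 1
Molecular formula: C12H19N.
  M = 12(12.0) + 19(1.007825) + 14.003074
    = 144.000000 + 19.148675 + 14.003074 = 177.151749

177.1517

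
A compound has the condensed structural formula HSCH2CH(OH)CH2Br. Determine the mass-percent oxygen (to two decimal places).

9.35%

Element totals:
  C: 3
  H: 7
  Br: 1
  O: 1
  S: 1
Molecular formula: C3H7BrOS.
Molar mass = 171.052 g/mol.
Mass from O: 1 × 15.999 = 15.999 g/mol.
%O = 15.999 / 171.052 × 100 = 9.35%.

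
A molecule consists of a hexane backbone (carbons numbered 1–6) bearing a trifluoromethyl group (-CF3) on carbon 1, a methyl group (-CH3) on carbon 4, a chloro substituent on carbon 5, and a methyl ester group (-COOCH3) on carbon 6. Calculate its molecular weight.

Atom tally by fragment:
  F3CCH2 → C:2 H:2 F:3
  CH2 → C:1 H:2
  CH2 → C:1 H:2
  CH(CH3) → C:2 H:4
  CH(Cl) → C:1 H:1 Cl:1
  CH2COOCH3 → C:3 H:5 O:2
Element totals:
  C: 10
  H: 16
  Cl: 1
  F: 3
  O: 2
Molecular formula: C10H16ClF3O2.
  M = 10(12.011) + 16(1.008) + 35.45 + 3(18.998) + 2(15.999)
    = 120.110 + 16.128 + 35.450 + 56.994 + 31.998 = 260.680

260.68 g/mol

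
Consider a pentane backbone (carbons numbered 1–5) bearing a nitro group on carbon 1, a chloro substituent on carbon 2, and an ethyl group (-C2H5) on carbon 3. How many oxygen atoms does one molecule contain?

2

Atom tally by fragment:
  O2NCH2 → C:1 H:2 N:1 O:2
  CH(Cl) → C:1 H:1 Cl:1
  CH(C2H5) → C:3 H:6
  CH2 → C:1 H:2
  CH3 → C:1 H:3
Element totals:
  C: 7
  H: 14
  Cl: 1
  N: 1
  O: 2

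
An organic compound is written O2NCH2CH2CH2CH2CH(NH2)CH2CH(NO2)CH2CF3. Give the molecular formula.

C9H16F3N3O4

Element totals:
  C: 9
  H: 16
  F: 3
  N: 3
  O: 4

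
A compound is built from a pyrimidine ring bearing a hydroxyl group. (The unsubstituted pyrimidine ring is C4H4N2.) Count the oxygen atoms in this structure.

Atom tally by fragment:
  pyrimidine ring core → C:4 H:4 N:2
  (− 1 ring H displaced by substituents)
  + OH → O:1 H:1
Element totals:
  C: 4
  H: 4
  N: 2
  O: 1

1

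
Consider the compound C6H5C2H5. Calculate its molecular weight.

106.17 g/mol

Atom tally by fragment:
  benzene ring core → C:6 H:6
  (− 1 ring H displaced by substituents)
  + C2H5 → C:2 H:5
Element totals:
  C: 8
  H: 10
Molecular formula: C8H10.
  M = 8(12.011) + 10(1.008)
    = 96.088 + 10.080 = 106.168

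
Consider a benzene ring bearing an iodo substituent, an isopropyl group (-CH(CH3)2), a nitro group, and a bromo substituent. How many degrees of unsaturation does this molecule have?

Atom tally by fragment:
  benzene ring core → C:6 H:6
  (− 4 ring H displaced by substituents)
  + I → I:1
  + CH(CH3)2 → C:3 H:7
  + NO2 → N:1 O:2
  + Br → Br:1
Element totals:
  C: 9
  H: 9
  Br: 1
  I: 1
  N: 1
  O: 2
Molecular formula: C9H9BrINO2.
DoU = (2C + 2 + N − H − X) / 2 = (2·9 + 2 + 1 − 9 − 2) / 2 = 5.

5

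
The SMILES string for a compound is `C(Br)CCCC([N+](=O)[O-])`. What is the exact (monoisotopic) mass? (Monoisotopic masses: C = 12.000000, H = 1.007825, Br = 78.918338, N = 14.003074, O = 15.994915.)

Atom tally by fragment:
  BrCH2 → C:1 H:2 Br:1
  CH2 → C:1 H:2
  CH2 → C:1 H:2
  CH2 → C:1 H:2
  CH2NO2 → C:1 H:2 N:1 O:2
Element totals:
  C: 5
  H: 10
  Br: 1
  N: 1
  O: 2
Molecular formula: C5H10BrNO2.
  M = 5(12.0) + 10(1.007825) + 78.918338 + 14.003074 + 2(15.994915)
    = 60.000000 + 10.078250 + 78.918338 + 14.003074 + 31.989830 = 194.989492

194.9895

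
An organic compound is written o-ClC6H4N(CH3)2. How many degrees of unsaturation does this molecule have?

Atom tally by fragment:
  benzene ring core → C:6 H:6
  (− 2 ring H displaced by substituents)
  + Cl → Cl:1
  + N(CH3)2 → N:1 C:2 H:6
Element totals:
  C: 8
  H: 10
  Cl: 1
  N: 1
Molecular formula: C8H10ClN.
DoU = (2C + 2 + N − H − X) / 2 = (2·8 + 2 + 1 − 10 − 1) / 2 = 4.

4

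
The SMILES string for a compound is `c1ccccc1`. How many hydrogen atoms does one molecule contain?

Atom tally by fragment:
  benzene ring core → C:6 H:6
Element totals:
  C: 6
  H: 6

6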